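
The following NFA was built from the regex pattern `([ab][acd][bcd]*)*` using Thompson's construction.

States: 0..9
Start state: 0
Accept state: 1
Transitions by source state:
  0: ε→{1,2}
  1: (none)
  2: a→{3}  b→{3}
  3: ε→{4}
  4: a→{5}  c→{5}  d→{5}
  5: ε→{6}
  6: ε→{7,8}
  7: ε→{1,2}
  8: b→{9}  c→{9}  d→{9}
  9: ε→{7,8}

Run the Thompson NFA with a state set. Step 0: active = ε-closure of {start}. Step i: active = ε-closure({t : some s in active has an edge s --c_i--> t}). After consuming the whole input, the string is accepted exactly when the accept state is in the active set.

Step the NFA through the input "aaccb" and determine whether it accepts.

initial (ε-close {0}): {0,1,2}
'a' @ 1: {3,4}
'a' @ 2: {1,2,5,6,7,8}  (accept∈set)
'c' @ 3: {1,2,7,8,9}  (accept∈set)
'c' @ 4: {1,2,7,8,9}  (accept∈set)
'b' @ 5: {1,2,3,4,7,8,9}  (accept∈set)
after full input: {1,2,3,4,7,8,9}  (accept=1 in)

Answer: ACCEPT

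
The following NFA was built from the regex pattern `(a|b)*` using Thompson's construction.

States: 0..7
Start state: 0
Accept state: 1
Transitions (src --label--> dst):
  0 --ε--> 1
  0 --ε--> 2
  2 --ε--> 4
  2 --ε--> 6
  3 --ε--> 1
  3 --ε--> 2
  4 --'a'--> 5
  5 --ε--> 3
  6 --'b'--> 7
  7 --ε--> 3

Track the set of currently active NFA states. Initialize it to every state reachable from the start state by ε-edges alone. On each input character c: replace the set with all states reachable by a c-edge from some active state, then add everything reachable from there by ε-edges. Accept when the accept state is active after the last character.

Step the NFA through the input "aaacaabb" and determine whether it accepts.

Answer: REJECT

Trace:
S₀ = ε-closure({0}) = {0,1,2,4,6}
'a' @ 1: {1,2,3,4,5,6}  [accepting]
'a' @ 2: {1,2,3,4,5,6}  [accepting]
'a' @ 3: {1,2,3,4,5,6}  [accepting]
'c' @ 4: {}  — no active states
rest 'aabb' ignored (set empty)
after full input: {}  (accept=1 not in)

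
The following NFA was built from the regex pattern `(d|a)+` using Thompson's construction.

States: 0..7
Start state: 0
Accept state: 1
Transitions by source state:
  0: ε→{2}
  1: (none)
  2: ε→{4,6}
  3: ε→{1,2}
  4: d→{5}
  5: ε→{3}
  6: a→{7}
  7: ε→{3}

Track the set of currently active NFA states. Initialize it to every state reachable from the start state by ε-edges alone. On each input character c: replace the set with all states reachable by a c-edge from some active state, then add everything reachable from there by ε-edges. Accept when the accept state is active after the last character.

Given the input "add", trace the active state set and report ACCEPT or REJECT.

initial (ε-close {0}): {0,2,4,6}
'a' @ 1: {1,2,3,4,6,7}  ✓accept
'd' @ 2: {1,2,3,4,5,6}  ✓accept
'd' @ 3: {1,2,3,4,5,6}  ✓accept
final: {1,2,3,4,5,6}; accept 1 in set

Answer: ACCEPT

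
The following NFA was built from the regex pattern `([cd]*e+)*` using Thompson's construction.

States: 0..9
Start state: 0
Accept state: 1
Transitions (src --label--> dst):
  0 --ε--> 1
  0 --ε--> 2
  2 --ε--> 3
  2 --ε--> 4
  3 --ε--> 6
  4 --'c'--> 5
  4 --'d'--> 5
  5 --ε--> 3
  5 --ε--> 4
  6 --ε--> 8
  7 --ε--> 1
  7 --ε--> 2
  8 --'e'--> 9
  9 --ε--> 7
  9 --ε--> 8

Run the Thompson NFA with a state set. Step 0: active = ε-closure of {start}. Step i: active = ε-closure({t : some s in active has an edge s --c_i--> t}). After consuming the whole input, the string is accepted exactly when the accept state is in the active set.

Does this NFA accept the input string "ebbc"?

S₀ = ε-closure({0}) = {0,1,2,3,4,6,8}
'e' @ 1: {1,2,3,4,6,7,8,9}  (accept∈set)
'b' @ 2: {}  — state set empty
rest 'bc' ignored (set empty)
after full input: {}  (accept=1 not in)

Answer: REJECT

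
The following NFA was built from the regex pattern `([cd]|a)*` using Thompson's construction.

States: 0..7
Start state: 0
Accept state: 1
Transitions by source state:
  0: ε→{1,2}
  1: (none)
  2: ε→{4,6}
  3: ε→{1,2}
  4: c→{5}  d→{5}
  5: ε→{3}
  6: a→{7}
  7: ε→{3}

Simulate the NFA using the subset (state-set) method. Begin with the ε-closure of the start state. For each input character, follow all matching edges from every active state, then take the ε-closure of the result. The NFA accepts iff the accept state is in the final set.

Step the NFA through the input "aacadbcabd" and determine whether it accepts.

initial (ε-close {0}): {0,1,2,4,6}
'a' @ 1: {1,2,3,4,6,7}  [accepting]
'a' @ 2: {1,2,3,4,6,7}  [accepting]
'c' @ 3: {1,2,3,4,5,6}  [accepting]
'a' @ 4: {1,2,3,4,6,7}  [accepting]
'd' @ 5: {1,2,3,4,5,6}  [accepting]
'b' @ 6: {}  — dead — no transitions
rest 'cabd' ignored (set empty)
final: {}; accept 1 not in set

Answer: REJECT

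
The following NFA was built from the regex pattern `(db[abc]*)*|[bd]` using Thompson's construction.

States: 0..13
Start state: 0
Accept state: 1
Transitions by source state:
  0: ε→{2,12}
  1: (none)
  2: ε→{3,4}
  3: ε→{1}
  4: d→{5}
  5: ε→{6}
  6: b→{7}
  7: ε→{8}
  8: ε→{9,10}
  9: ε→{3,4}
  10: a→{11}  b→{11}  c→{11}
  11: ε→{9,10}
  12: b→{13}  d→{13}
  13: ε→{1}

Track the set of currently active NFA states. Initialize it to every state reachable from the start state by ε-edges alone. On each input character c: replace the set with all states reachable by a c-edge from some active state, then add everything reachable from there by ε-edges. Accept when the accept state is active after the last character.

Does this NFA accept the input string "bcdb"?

S₀ = ε-closure({0}) = {0,1,2,3,4,12}
'b' @ 1: {1,13}  ✓accept
'c' @ 2: {}  — no active states
rest 'db' ignored (set empty)
end set {} — state 1 not in

Answer: REJECT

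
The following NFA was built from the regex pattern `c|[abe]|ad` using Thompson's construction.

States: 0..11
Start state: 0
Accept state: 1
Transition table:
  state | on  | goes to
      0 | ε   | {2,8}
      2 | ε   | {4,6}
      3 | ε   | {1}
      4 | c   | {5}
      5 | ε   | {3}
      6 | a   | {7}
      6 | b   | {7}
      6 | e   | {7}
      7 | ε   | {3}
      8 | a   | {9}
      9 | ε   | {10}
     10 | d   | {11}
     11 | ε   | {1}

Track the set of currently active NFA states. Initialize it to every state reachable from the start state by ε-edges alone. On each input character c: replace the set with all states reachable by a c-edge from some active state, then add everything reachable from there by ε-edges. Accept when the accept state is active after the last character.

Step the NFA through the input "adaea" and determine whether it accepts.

start: ε-closure({0}) = {0,2,4,6,8}
'a' @ 1: {1,3,7,9,10}  ✓accept
'd' @ 2: {1,11}  ✓accept
'a' @ 3: {}  — no active states
rest 'ea' ignored (set empty)
end set {} — state 1 not in

Answer: REJECT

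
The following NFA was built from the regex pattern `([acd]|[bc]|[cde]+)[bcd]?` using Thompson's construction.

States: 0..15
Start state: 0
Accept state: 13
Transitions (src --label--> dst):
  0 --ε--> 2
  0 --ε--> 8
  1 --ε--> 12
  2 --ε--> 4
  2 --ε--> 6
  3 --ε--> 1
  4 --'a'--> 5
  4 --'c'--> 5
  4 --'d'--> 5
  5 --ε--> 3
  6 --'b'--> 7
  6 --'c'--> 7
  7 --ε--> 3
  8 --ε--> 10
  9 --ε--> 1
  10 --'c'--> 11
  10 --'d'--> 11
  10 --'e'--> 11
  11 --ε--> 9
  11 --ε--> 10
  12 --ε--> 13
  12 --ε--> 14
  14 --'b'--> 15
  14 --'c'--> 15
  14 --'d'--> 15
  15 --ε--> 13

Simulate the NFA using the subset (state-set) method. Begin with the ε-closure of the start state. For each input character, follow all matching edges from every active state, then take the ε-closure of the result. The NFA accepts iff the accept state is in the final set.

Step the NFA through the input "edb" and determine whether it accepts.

S₀ = ε-closure({0}) = {0,2,4,6,8,10}
'e' @ 1: {1,9,10,11,12,13,14}  ✓accept
'd' @ 2: {1,9,10,11,12,13,14,15}  ✓accept
'b' @ 3: {13,15}  ✓accept
after full input: {13,15}  (accept=13 in)

Answer: ACCEPT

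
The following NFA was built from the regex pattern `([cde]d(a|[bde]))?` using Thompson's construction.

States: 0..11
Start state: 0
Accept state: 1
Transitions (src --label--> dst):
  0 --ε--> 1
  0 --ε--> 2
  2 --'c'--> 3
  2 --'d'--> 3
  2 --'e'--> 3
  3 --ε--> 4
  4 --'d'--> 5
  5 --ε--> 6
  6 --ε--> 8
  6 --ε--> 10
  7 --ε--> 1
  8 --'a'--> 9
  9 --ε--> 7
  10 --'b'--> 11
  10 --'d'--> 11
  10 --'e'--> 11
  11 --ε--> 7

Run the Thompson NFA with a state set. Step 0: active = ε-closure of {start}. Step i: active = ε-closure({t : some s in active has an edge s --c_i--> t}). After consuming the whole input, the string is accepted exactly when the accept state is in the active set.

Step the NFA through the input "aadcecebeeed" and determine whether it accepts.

initial (ε-close {0}): {0,1,2}
'a' @ 1: {}  — no active states
rest 'adcecebeeed' ignored (set empty)
end set {} — state 1 not in

Answer: REJECT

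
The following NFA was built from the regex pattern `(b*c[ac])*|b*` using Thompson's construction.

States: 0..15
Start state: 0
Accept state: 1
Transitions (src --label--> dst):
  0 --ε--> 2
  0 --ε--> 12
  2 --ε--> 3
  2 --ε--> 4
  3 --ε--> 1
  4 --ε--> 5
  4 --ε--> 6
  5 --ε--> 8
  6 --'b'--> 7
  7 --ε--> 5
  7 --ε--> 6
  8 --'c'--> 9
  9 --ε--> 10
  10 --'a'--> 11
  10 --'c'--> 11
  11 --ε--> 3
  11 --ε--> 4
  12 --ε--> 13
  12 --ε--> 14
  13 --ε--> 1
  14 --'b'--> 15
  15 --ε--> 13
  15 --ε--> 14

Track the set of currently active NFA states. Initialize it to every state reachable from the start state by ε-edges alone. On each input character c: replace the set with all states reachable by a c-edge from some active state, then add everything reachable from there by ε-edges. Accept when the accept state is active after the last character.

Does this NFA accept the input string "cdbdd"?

Answer: REJECT

Derivation:
initial (ε-close {0}): {0,1,2,3,4,5,6,8,12,13,14}
'c' @ 1: {9,10}
'd' @ 2: {}  — state set empty
rest 'bdd' ignored (set empty)
after full input: {}  (accept=1 not in)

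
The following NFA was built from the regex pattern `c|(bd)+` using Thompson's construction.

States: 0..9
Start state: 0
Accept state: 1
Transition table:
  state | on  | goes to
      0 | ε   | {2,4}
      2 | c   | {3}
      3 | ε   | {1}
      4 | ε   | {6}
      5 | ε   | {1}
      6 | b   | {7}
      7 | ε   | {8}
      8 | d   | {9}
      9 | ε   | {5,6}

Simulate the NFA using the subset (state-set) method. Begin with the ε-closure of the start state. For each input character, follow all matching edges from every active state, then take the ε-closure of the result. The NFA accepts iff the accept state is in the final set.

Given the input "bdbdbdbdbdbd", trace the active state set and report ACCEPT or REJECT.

Answer: ACCEPT

Derivation:
S₀ = ε-closure({0}) = {0,2,4,6}
'b' @ 1: {7,8}
'd' @ 2: {1,5,6,9}  (accept∈set)
'b' @ 3: {7,8}
'd' @ 4: {1,5,6,9}  (accept∈set)
'b' @ 5: {7,8}
'd' @ 6: {1,5,6,9}  (accept∈set)
'b' @ 7: {7,8}
'd' @ 8: {1,5,6,9}  (accept∈set)
'b' @ 9: {7,8}
'd' @ 10: {1,5,6,9}  (accept∈set)
'b' @ 11: {7,8}
'd' @ 12: {1,5,6,9}  (accept∈set)
after full input: {1,5,6,9}  (accept=1 in)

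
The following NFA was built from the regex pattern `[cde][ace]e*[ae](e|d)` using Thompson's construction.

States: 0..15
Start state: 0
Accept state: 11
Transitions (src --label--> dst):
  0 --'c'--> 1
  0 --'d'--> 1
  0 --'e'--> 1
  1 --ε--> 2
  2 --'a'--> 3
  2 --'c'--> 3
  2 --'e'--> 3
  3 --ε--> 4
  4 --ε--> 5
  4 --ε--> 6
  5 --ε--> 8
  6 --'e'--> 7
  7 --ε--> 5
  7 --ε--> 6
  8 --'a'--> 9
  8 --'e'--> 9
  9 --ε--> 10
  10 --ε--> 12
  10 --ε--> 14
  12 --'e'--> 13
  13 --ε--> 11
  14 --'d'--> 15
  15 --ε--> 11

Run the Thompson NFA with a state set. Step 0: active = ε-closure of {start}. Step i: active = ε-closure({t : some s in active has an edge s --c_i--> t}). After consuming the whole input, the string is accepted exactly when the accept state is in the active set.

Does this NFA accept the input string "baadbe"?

initial (ε-close {0}): {0}
'b' @ 1: {}  — dead — no transitions
rest 'aadbe' ignored (set empty)
after full input: {}  (accept=11 not in)

Answer: REJECT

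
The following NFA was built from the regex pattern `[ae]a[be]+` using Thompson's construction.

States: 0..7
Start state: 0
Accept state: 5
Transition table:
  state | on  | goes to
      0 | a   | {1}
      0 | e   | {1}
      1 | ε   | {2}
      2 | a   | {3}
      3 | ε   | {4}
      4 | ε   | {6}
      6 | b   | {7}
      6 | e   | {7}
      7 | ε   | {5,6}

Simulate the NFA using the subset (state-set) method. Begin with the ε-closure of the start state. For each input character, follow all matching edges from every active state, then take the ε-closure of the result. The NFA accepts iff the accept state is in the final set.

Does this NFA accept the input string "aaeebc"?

start: ε-closure({0}) = {0}
'a' @ 1: {1,2}
'a' @ 2: {3,4,6}
'e' @ 3: {5,6,7}  [accepting]
'e' @ 4: {5,6,7}  [accepting]
'b' @ 5: {5,6,7}  [accepting]
'c' @ 6: {}  — state set empty
after full input: {}  (accept=5 not in)

Answer: REJECT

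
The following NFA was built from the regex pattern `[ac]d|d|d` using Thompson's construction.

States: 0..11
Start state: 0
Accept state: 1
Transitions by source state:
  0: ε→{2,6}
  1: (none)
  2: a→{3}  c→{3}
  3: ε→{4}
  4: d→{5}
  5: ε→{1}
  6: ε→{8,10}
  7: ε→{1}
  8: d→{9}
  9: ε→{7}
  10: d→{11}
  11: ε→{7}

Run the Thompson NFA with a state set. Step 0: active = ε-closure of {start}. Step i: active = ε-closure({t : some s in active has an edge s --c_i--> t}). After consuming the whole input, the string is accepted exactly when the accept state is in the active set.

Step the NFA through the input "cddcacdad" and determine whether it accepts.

start: ε-closure({0}) = {0,2,6,8,10}
'c' @ 1: {3,4}
'd' @ 2: {1,5}  [accepting]
'd' @ 3: {}  — no active states
rest 'cacdad' ignored (set empty)
final: {}; accept 1 not in set

Answer: REJECT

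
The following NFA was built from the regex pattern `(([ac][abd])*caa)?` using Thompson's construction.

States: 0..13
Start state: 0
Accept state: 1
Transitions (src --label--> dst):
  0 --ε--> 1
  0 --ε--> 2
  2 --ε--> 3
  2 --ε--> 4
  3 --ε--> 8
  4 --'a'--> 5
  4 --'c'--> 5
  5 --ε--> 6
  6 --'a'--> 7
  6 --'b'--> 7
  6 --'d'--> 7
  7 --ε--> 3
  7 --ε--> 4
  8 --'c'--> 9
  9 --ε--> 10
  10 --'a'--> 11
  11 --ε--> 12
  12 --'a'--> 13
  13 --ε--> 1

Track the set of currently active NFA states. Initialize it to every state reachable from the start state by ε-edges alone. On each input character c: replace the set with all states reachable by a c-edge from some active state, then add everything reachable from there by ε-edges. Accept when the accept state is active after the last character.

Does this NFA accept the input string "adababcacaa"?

Answer: ACCEPT

Trace:
S₀ = ε-closure({0}) = {0,1,2,3,4,8}
'a' @ 1: {5,6}
'd' @ 2: {3,4,7,8}
'a' @ 3: {5,6}
'b' @ 4: {3,4,7,8}
'a' @ 5: {5,6}
'b' @ 6: {3,4,7,8}
'c' @ 7: {5,6,9,10}
'a' @ 8: {3,4,7,8,11,12}
'c' @ 9: {5,6,9,10}
'a' @ 10: {3,4,7,8,11,12}
'a' @ 11: {1,5,6,13}  ✓accept
final: {1,5,6,13}; accept 1 in set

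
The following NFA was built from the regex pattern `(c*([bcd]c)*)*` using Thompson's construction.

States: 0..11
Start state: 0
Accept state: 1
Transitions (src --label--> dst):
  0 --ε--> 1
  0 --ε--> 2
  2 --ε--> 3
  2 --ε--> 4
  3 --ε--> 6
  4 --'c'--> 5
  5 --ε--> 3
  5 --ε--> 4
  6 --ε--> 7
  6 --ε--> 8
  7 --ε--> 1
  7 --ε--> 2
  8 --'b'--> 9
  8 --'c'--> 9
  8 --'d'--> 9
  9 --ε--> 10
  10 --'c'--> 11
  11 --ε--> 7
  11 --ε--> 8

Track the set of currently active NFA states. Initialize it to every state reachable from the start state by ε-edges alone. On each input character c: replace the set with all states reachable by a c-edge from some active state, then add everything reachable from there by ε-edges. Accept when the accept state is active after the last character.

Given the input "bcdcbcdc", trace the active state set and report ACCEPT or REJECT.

Answer: ACCEPT

Trace:
start: ε-closure({0}) = {0,1,2,3,4,6,7,8}
'b' @ 1: {9,10}
'c' @ 2: {1,2,3,4,6,7,8,11}  ✓accept
'd' @ 3: {9,10}
'c' @ 4: {1,2,3,4,6,7,8,11}  ✓accept
'b' @ 5: {9,10}
'c' @ 6: {1,2,3,4,6,7,8,11}  ✓accept
'd' @ 7: {9,10}
'c' @ 8: {1,2,3,4,6,7,8,11}  ✓accept
after full input: {1,2,3,4,6,7,8,11}  (accept=1 in)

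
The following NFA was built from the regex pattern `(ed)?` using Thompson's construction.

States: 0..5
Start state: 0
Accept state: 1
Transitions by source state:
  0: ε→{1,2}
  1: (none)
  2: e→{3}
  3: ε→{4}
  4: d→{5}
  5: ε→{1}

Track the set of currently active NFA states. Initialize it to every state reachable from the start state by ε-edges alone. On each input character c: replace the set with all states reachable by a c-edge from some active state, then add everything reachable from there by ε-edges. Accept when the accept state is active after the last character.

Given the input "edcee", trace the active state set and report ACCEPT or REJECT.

S₀ = ε-closure({0}) = {0,1,2}
'e' @ 1: {3,4}
'd' @ 2: {1,5}  (accept∈set)
'c' @ 3: {}  — state set empty
rest 'ee' ignored (set empty)
end set {} — state 1 not in

Answer: REJECT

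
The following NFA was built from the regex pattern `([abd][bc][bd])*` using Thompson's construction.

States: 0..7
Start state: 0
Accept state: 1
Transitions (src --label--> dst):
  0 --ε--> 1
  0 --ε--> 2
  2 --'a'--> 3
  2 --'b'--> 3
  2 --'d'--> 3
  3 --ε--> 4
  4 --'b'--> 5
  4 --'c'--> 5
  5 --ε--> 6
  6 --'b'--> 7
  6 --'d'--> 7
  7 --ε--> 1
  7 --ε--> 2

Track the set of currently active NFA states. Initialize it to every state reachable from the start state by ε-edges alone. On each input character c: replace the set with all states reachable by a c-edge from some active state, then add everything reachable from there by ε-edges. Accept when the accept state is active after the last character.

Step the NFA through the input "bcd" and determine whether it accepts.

Answer: ACCEPT

Derivation:
S₀ = ε-closure({0}) = {0,1,2}
'b' @ 1: {3,4}
'c' @ 2: {5,6}
'd' @ 3: {1,2,7}  ✓accept
final: {1,2,7}; accept 1 in set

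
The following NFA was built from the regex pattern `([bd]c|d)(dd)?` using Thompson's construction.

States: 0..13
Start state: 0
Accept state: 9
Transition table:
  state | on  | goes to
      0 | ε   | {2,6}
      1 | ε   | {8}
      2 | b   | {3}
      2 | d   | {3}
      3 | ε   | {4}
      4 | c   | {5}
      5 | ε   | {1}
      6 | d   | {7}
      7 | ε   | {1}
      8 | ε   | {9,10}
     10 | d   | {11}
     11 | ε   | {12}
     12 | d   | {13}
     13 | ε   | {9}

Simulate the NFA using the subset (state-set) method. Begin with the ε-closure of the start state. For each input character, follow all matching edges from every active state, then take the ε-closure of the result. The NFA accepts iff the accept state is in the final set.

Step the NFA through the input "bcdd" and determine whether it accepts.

initial (ε-close {0}): {0,2,6}
'b' @ 1: {3,4}
'c' @ 2: {1,5,8,9,10}  (accept∈set)
'd' @ 3: {11,12}
'd' @ 4: {9,13}  (accept∈set)
end set {9,13} — state 9 in

Answer: ACCEPT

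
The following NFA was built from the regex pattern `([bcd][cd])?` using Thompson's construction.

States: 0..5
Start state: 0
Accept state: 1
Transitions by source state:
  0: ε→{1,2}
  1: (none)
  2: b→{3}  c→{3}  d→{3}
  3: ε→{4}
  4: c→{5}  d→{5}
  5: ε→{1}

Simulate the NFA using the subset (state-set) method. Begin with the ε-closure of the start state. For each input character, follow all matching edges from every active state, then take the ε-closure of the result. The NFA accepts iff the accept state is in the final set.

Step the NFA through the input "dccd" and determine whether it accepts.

S₀ = ε-closure({0}) = {0,1,2}
'd' @ 1: {3,4}
'c' @ 2: {1,5}  ✓accept
'c' @ 3: {}  — no active states
rest 'd' ignored (set empty)
final: {}; accept 1 not in set

Answer: REJECT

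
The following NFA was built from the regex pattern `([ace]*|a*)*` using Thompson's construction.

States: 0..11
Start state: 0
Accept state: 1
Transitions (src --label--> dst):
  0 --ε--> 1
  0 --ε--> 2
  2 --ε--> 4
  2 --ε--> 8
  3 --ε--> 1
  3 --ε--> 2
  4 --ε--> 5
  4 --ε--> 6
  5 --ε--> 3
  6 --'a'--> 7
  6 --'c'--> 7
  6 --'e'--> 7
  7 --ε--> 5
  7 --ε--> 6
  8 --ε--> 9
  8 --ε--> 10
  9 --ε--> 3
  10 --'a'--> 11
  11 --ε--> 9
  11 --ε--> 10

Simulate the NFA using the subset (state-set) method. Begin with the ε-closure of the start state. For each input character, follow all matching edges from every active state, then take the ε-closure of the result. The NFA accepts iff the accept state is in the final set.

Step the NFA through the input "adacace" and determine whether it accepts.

Answer: REJECT

Derivation:
start: ε-closure({0}) = {0,1,2,3,4,5,6,8,9,10}
'a' @ 1: {1,2,3,4,5,6,7,8,9,10,11}  [accepting]
'd' @ 2: {}  — dead — no transitions
rest 'acace' ignored (set empty)
final: {}; accept 1 not in set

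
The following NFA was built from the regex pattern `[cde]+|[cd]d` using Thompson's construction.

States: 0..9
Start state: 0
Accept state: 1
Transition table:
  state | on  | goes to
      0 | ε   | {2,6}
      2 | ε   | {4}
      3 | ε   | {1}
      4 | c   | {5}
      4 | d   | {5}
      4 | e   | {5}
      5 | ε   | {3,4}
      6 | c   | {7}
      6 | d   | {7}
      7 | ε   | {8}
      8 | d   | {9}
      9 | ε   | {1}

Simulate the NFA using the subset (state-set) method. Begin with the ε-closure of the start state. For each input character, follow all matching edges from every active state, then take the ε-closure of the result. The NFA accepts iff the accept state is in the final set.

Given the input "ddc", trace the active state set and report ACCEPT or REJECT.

start: ε-closure({0}) = {0,2,4,6}
'd' @ 1: {1,3,4,5,7,8}  (accept∈set)
'd' @ 2: {1,3,4,5,9}  (accept∈set)
'c' @ 3: {1,3,4,5}  (accept∈set)
final: {1,3,4,5}; accept 1 in set

Answer: ACCEPT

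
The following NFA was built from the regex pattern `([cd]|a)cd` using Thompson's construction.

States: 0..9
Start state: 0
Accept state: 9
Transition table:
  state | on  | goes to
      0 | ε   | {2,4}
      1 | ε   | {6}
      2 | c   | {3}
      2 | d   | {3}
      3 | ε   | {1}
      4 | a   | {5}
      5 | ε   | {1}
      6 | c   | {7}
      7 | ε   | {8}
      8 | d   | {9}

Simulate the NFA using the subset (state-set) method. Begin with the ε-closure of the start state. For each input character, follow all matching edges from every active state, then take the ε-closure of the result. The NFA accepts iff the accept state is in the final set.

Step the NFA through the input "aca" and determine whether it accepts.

Answer: REJECT

Derivation:
start: ε-closure({0}) = {0,2,4}
'a' @ 1: {1,5,6}
'c' @ 2: {7,8}
'a' @ 3: {}  — state set empty
after full input: {}  (accept=9 not in)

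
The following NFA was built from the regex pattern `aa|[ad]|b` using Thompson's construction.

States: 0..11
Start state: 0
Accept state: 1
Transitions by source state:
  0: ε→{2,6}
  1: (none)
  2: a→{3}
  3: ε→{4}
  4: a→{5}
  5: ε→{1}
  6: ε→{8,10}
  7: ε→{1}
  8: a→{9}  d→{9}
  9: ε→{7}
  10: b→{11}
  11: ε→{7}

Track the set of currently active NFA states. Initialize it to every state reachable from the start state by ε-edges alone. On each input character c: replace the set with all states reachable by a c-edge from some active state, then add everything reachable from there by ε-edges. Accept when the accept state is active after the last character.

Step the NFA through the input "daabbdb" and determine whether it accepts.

Answer: REJECT

Trace:
start: ε-closure({0}) = {0,2,6,8,10}
'd' @ 1: {1,7,9}  [accepting]
'a' @ 2: {}  — dead — no transitions
rest 'abbdb' ignored (set empty)
final: {}; accept 1 not in set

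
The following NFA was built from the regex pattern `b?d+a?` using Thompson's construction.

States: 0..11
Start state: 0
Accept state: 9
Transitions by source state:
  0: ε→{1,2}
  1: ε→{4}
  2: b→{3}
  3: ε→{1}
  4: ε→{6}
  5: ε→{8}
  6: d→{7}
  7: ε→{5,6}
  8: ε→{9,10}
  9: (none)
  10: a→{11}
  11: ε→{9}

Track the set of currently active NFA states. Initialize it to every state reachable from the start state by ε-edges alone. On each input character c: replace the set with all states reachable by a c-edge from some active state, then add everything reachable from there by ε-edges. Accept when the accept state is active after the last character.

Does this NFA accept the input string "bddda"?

initial (ε-close {0}): {0,1,2,4,6}
'b' @ 1: {1,3,4,6}
'd' @ 2: {5,6,7,8,9,10}  ✓accept
'd' @ 3: {5,6,7,8,9,10}  ✓accept
'd' @ 4: {5,6,7,8,9,10}  ✓accept
'a' @ 5: {9,11}  ✓accept
final: {9,11}; accept 9 in set

Answer: ACCEPT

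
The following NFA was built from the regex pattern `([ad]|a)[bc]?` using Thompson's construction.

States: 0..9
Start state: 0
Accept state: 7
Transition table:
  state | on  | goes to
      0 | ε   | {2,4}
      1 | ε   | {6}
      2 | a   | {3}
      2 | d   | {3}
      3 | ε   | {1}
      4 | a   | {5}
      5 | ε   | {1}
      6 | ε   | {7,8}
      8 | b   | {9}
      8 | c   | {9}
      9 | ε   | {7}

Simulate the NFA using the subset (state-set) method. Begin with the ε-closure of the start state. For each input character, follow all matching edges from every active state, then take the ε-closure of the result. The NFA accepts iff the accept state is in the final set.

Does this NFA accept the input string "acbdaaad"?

S₀ = ε-closure({0}) = {0,2,4}
'a' @ 1: {1,3,5,6,7,8}  ✓accept
'c' @ 2: {7,9}  ✓accept
'b' @ 3: {}  — dead — no transitions
rest 'daaad' ignored (set empty)
final: {}; accept 7 not in set

Answer: REJECT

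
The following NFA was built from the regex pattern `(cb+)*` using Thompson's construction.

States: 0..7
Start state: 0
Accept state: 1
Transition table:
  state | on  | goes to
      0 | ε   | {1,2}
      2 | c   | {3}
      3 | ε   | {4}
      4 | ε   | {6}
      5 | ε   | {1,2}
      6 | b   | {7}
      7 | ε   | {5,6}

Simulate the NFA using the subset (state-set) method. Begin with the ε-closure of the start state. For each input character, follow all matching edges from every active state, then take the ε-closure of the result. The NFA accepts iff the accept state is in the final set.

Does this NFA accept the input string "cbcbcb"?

start: ε-closure({0}) = {0,1,2}
'c' @ 1: {3,4,6}
'b' @ 2: {1,2,5,6,7}  (accept∈set)
'c' @ 3: {3,4,6}
'b' @ 4: {1,2,5,6,7}  (accept∈set)
'c' @ 5: {3,4,6}
'b' @ 6: {1,2,5,6,7}  (accept∈set)
end set {1,2,5,6,7} — state 1 in

Answer: ACCEPT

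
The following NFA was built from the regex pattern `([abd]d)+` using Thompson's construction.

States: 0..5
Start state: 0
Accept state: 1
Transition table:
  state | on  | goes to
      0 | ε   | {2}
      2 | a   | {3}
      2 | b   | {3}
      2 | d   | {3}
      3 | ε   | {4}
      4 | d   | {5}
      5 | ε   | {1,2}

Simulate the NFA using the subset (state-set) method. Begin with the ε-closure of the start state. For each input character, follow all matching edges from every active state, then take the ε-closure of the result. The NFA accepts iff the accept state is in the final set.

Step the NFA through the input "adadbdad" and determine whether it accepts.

Answer: ACCEPT

Derivation:
S₀ = ε-closure({0}) = {0,2}
'a' @ 1: {3,4}
'd' @ 2: {1,2,5}  (accept∈set)
'a' @ 3: {3,4}
'd' @ 4: {1,2,5}  (accept∈set)
'b' @ 5: {3,4}
'd' @ 6: {1,2,5}  (accept∈set)
'a' @ 7: {3,4}
'd' @ 8: {1,2,5}  (accept∈set)
after full input: {1,2,5}  (accept=1 in)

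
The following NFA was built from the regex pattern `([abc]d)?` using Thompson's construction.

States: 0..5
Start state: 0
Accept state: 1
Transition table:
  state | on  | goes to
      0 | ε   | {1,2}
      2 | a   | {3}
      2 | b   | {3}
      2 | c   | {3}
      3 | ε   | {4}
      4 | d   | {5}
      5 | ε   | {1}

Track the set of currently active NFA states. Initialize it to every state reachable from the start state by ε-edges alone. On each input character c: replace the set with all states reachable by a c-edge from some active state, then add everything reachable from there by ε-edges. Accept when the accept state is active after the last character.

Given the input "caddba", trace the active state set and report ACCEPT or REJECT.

S₀ = ε-closure({0}) = {0,1,2}
'c' @ 1: {3,4}
'a' @ 2: {}  — no active states
rest 'ddba' ignored (set empty)
final: {}; accept 1 not in set

Answer: REJECT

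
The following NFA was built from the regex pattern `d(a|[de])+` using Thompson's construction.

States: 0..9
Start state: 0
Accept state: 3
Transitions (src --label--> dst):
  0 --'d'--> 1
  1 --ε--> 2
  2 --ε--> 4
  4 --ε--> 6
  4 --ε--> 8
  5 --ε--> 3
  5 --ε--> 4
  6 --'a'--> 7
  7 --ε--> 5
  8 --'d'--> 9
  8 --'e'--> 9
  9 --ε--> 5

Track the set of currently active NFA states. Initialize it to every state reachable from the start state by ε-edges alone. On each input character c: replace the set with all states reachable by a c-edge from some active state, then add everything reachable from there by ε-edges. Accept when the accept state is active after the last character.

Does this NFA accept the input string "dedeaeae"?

Answer: ACCEPT

Trace:
S₀ = ε-closure({0}) = {0}
'd' @ 1: {1,2,4,6,8}
'e' @ 2: {3,4,5,6,8,9}  ✓accept
'd' @ 3: {3,4,5,6,8,9}  ✓accept
'e' @ 4: {3,4,5,6,8,9}  ✓accept
'a' @ 5: {3,4,5,6,7,8}  ✓accept
'e' @ 6: {3,4,5,6,8,9}  ✓accept
'a' @ 7: {3,4,5,6,7,8}  ✓accept
'e' @ 8: {3,4,5,6,8,9}  ✓accept
final: {3,4,5,6,8,9}; accept 3 in set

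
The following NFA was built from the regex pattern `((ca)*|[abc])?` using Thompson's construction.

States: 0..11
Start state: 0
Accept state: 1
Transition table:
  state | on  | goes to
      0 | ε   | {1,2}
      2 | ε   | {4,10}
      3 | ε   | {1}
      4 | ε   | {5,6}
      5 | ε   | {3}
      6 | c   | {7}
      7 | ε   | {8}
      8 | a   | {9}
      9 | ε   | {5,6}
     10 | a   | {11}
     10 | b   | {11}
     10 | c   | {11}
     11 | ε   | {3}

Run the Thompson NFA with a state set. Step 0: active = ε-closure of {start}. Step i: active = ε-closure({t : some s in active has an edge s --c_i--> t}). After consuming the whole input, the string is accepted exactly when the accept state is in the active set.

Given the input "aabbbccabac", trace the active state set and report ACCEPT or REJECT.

Answer: REJECT

Steps:
initial (ε-close {0}): {0,1,2,3,4,5,6,10}
'a' @ 1: {1,3,11}  ✓accept
'a' @ 2: {}  — dead — no transitions
rest 'bbbccabac' ignored (set empty)
final: {}; accept 1 not in set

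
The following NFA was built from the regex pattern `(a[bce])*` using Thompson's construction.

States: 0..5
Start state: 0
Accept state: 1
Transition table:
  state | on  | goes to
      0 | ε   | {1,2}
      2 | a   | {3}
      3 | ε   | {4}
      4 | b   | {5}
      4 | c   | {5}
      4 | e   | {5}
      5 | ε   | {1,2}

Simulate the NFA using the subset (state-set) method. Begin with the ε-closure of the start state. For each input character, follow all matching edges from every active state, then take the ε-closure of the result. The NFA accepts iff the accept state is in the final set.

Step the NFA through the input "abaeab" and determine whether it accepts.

start: ε-closure({0}) = {0,1,2}
'a' @ 1: {3,4}
'b' @ 2: {1,2,5}  (accept∈set)
'a' @ 3: {3,4}
'e' @ 4: {1,2,5}  (accept∈set)
'a' @ 5: {3,4}
'b' @ 6: {1,2,5}  (accept∈set)
final: {1,2,5}; accept 1 in set

Answer: ACCEPT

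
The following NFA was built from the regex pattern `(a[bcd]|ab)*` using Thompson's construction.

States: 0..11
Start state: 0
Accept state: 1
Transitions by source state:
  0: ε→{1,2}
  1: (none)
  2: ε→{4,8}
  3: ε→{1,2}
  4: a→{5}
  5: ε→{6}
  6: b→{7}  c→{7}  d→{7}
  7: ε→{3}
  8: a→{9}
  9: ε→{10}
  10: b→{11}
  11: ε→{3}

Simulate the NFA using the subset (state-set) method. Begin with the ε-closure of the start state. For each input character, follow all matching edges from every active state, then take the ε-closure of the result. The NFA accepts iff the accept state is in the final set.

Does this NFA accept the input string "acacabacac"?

S₀ = ε-closure({0}) = {0,1,2,4,8}
'a' @ 1: {5,6,9,10}
'c' @ 2: {1,2,3,4,7,8}  (accept∈set)
'a' @ 3: {5,6,9,10}
'c' @ 4: {1,2,3,4,7,8}  (accept∈set)
'a' @ 5: {5,6,9,10}
'b' @ 6: {1,2,3,4,7,8,11}  (accept∈set)
'a' @ 7: {5,6,9,10}
'c' @ 8: {1,2,3,4,7,8}  (accept∈set)
'a' @ 9: {5,6,9,10}
'c' @ 10: {1,2,3,4,7,8}  (accept∈set)
final: {1,2,3,4,7,8}; accept 1 in set

Answer: ACCEPT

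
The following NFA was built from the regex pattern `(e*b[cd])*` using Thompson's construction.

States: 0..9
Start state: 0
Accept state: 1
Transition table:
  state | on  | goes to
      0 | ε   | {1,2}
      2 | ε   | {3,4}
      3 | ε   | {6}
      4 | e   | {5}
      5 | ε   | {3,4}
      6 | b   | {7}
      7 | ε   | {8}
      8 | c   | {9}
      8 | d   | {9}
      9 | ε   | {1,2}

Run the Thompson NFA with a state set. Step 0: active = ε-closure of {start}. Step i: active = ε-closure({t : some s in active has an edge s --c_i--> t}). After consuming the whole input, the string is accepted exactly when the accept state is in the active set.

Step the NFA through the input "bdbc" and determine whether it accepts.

Answer: ACCEPT

Derivation:
S₀ = ε-closure({0}) = {0,1,2,3,4,6}
'b' @ 1: {7,8}
'd' @ 2: {1,2,3,4,6,9}  (accept∈set)
'b' @ 3: {7,8}
'c' @ 4: {1,2,3,4,6,9}  (accept∈set)
end set {1,2,3,4,6,9} — state 1 in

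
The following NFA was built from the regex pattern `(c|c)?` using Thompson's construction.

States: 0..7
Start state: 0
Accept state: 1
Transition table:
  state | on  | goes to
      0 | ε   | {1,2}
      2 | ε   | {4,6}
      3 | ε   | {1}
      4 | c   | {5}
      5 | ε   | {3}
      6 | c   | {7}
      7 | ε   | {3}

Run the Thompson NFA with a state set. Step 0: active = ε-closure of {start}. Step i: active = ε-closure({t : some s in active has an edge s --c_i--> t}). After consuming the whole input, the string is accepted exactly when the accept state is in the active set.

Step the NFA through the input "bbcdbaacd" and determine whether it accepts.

start: ε-closure({0}) = {0,1,2,4,6}
'b' @ 1: {}  — state set empty
rest 'bcdbaacd' ignored (set empty)
after full input: {}  (accept=1 not in)

Answer: REJECT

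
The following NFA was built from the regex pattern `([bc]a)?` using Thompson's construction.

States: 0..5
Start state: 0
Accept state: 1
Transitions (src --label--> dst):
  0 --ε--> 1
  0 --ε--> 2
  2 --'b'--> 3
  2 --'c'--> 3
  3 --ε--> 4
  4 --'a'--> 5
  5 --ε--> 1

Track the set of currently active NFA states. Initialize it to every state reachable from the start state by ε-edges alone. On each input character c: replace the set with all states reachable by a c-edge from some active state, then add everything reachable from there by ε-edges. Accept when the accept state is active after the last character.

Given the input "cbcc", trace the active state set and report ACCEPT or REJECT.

Answer: REJECT

Trace:
initial (ε-close {0}): {0,1,2}
'c' @ 1: {3,4}
'b' @ 2: {}  — no active states
rest 'cc' ignored (set empty)
final: {}; accept 1 not in set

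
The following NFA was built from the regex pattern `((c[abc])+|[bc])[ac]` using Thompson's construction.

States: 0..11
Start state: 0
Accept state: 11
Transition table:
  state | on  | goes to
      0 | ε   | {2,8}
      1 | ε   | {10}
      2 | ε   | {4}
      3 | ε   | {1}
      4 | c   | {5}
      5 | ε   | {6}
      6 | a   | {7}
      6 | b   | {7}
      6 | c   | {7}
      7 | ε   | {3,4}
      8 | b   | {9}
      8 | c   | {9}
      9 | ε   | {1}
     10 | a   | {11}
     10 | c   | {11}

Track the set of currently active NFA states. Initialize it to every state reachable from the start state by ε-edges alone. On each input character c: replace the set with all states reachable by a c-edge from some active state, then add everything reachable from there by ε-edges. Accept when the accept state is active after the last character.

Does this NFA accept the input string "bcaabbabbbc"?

Answer: REJECT

Steps:
initial (ε-close {0}): {0,2,4,8}
'b' @ 1: {1,9,10}
'c' @ 2: {11}  [accepting]
'a' @ 3: {}  — state set empty
rest 'abbabbbc' ignored (set empty)
end set {} — state 11 not in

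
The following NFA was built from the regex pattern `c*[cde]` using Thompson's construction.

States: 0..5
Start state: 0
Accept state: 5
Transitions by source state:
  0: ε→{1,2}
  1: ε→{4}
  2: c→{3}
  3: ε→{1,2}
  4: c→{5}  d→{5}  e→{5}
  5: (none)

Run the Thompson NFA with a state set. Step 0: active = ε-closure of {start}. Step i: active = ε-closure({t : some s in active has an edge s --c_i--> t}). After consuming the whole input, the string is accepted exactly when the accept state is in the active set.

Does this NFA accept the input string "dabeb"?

Answer: REJECT

Trace:
S₀ = ε-closure({0}) = {0,1,2,4}
'd' @ 1: {5}  [accepting]
'a' @ 2: {}  — no active states
rest 'beb' ignored (set empty)
end set {} — state 5 not in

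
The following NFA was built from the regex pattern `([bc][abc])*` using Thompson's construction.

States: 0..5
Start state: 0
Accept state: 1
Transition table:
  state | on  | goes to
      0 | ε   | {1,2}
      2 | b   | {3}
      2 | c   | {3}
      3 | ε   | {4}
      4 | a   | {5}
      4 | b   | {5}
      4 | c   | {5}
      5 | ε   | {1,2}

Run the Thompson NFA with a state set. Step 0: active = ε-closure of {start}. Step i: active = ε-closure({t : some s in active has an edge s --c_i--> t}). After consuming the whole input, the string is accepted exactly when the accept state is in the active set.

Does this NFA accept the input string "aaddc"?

initial (ε-close {0}): {0,1,2}
'a' @ 1: {}  — dead — no transitions
rest 'addc' ignored (set empty)
end set {} — state 1 not in

Answer: REJECT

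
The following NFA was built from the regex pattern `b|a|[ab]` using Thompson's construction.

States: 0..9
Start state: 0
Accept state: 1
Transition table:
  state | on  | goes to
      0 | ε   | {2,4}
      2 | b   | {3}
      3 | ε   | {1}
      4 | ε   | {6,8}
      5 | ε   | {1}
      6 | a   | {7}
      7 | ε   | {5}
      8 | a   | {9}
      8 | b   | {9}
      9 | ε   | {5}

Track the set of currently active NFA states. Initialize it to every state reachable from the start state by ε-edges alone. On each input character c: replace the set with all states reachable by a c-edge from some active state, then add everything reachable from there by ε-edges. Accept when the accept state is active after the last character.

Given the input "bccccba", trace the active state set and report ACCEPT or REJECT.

Answer: REJECT

Derivation:
start: ε-closure({0}) = {0,2,4,6,8}
'b' @ 1: {1,3,5,9}  (accept∈set)
'c' @ 2: {}  — dead — no transitions
rest 'cccba' ignored (set empty)
final: {}; accept 1 not in set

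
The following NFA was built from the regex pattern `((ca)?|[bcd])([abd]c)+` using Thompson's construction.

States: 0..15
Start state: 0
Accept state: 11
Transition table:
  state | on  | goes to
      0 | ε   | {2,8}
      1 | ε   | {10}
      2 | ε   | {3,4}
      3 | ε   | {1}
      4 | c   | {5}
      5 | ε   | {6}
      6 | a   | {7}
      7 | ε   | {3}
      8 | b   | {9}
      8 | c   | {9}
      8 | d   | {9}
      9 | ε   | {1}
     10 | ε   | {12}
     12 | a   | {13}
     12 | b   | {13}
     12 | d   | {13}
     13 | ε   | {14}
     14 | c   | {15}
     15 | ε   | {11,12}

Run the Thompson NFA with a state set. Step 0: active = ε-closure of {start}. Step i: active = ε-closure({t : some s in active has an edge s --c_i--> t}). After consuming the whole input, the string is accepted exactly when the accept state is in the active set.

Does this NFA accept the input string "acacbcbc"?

initial (ε-close {0}): {0,1,2,3,4,8,10,12}
'a' @ 1: {13,14}
'c' @ 2: {11,12,15}  (accept∈set)
'a' @ 3: {13,14}
'c' @ 4: {11,12,15}  (accept∈set)
'b' @ 5: {13,14}
'c' @ 6: {11,12,15}  (accept∈set)
'b' @ 7: {13,14}
'c' @ 8: {11,12,15}  (accept∈set)
final: {11,12,15}; accept 11 in set

Answer: ACCEPT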